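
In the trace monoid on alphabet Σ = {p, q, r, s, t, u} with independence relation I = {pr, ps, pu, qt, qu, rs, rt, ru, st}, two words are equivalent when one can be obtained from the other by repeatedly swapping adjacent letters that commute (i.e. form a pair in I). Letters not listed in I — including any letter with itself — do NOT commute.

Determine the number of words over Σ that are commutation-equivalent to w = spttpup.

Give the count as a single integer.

#0=s has no predecessor
#1=p has no predecessor
#2=t depends on [1:p]
#3=t depends on [2:t]
#4=p depends on [3:t]
#5=u depends on [0:s, 3:t]
#6=p depends on [4:p]
sources: [0:s, 1:p]
N(rest) = Σ N(rest − s) over sources s of rest; N(one piece) = 1:
  size 1 → [5]=1  [6]=1
  size 2 → [0,5]=1  [4,6]=1  [5,6]=2
  size 3 → [0,5,6]=3  [4,5,6]=3
  size 4 → [0,4,5,6]=6  [3,4,5,6]=3
  size 5 → [0,3,4,5,6]=9  [2,3,4,5,6]=3
  first=0(s) contributes 3
  first=1(p) contributes 12
|[w]| = 15

15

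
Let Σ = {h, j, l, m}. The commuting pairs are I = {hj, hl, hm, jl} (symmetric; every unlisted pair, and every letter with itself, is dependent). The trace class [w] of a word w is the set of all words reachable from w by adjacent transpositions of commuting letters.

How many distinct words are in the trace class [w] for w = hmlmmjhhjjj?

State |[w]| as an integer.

drop 0:h onto floor
drop 1:m onto floor
drop 2:l onto {1:m}
drop 3:m onto {2:l}
drop 4:m onto {3:m}
drop 5:j onto {4:m}
drop 6:h onto {0:h}
drop 7:h onto {6:h}
drop 8:j onto {5:j}
drop 9:j onto {8:j}
drop 10:j onto {9:j}
ground layer = {0:h, 1:m}
drop-orders for the pieces not yet dropped (sum over which currently-grounded one goes next):
  1 to go: {7} 1  {10} 1
  2 to go: {6,7} 1  {7,10} 2  {9,10} 1
  3 to go: {0,6,7} 1  {6,7,10} 3  {7,9,10} 3  {8,9,10} 1
  4 to go: {0,6,7,10} 4  {5,8,9,10} 1  {6,7,9,10} 6  {7,8,9,10} 4
  5 to go: {0,6,7,9,10} 10  {4,5,8,9,10} 1  {5,7,8,9,10} 5  {6,7,8,9,10} 10
  6 to go: {0,6,7,8,9,10} 20  {3,4,5,8,9,10} 1  {4,5,7,8,9,10} 6  {5,6,7,8,9,10} 15
  7 to go: {0,5,6,7,8,9,10} 35  {2,3,4,5,8,9,10} 1  {3,4,5,7,8,9,10} 7  {4,5,6,7,8,9,10} 21
  8 to go: {0,4,5,6,7,8,9,10} 56  {1,2,3,4,5,8,9,10} 1  {2,3,4,5,7,8,9,10} 8  {3,4,5,6,7,8,9,10} 28
  9 to go: {0,3,4,5,6,7,8,9,10} 84  {1,2,3,4,5,7,8,9,10} 9  {2,3,4,5,6,7,8,9,10} 36
  if 0:h drops first: 45 orders
  if 1:m drops first: 120 orders
heap linearizations: 165

165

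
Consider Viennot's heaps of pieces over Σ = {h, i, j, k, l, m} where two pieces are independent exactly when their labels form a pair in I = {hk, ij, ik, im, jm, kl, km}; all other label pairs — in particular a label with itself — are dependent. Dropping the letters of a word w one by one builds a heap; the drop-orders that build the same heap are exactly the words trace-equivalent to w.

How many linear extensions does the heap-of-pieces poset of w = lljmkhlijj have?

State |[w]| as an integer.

23

piece 0:l — minimal
piece 1:l rests on {0:l}
piece 2:j rests on {1:l}
piece 3:m rests on {1:l}
piece 4:k rests on {2:j}
piece 5:h rests on {2:j, 3:m}
piece 6:l rests on {5:h}
piece 7:i rests on {6:l}
piece 8:j rests on {4:k, 6:l}
piece 9:j rests on {8:j}
minimal pieces: {0:l}
ways to finish when only these pieces remain (= sum over removing one remaining piece with nothing left below it):
  1 left: {7}→1  {9}→1
  2 left: {7,9}→2  {8,9}→1
  3 left: {4,8,9}→1  {7,8,9}→3
  4 left: {4,7,8,9}→4  {6,7,8,9}→3
  5 left: {4,6,7,8,9}→7  {5,6,7,8,9}→3
  6 left: {3,5,6,7,8,9}→3  {4,5,6,7,8,9}→10
  7 left: {2,4,5,6,7,8,9}→10  {3,4,5,6,7,8,9}→13
  8 left: {2,3,4,5,6,7,8,9}→23
  placing 0:l first → 23 extensions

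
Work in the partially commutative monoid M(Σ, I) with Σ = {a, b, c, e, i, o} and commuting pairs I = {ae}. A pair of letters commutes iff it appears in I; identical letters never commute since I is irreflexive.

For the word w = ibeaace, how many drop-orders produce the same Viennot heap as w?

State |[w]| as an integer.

3

drop 0:i onto floor
drop 1:b onto {0:i}
drop 2:e onto {1:b}
drop 3:a onto {1:b}
drop 4:a onto {3:a}
drop 5:c onto {2:e, 4:a}
drop 6:e onto {5:c}
ground layer = {0:i}
drop-orders for the pieces not yet dropped (sum over which currently-grounded one goes next):
  1 to go: {6} 1
  2 to go: {5,6} 1
  3 to go: {2,5,6} 1  {4,5,6} 1
  4 to go: {2,4,5,6} 2  {3,4,5,6} 1
  5 to go: {2,3,4,5,6} 3
  if 0:i drops first: 3 orders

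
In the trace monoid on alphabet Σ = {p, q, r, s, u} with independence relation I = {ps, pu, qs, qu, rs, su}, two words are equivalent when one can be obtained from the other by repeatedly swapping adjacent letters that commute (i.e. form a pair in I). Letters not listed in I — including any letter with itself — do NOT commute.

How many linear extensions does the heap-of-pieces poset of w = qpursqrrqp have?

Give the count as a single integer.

piece 0:q — minimal
piece 1:p rests on {0:q}
piece 2:u — minimal
piece 3:r rests on {1:p, 2:u}
piece 4:s — minimal
piece 5:q rests on {3:r}
piece 6:r rests on {5:q}
piece 7:r rests on {6:r}
piece 8:q rests on {7:r}
piece 9:p rests on {8:q}
minimal pieces: {0:q, 2:u, 4:s}
ways to finish when only these pieces remain (= sum over removing one remaining piece with nothing left below it):
  1 left: {4}→1  {9}→1
  2 left: {4,9}→2  {8,9}→1
  3 left: {4,8,9}→3  {7,8,9}→1
  4 left: {4,7,8,9}→4  {6,7,8,9}→1
  5 left: {4,6,7,8,9}→5  {5,6,7,8,9}→1
  6 left: {3,5,6,7,8,9}→1  {4,5,6,7,8,9}→6
  7 left: {1,3,5,6,7,8,9}→1  {2,3,5,6,7,8,9}→1  {3,4,5,6,7,8,9}→7
  8 left: {0,1,3,5,6,7,8,9}→1  {1,2,3,5,6,7,8,9}→2  {1,3,4,5,6,7,8,9}→8  {2,3,4,5,6,7,8,9}→8
  placing 0:q first → 18 extensions
  placing 2:u first → 9 extensions
  placing 4:s first → 3 extensions
total linear extensions = 30

30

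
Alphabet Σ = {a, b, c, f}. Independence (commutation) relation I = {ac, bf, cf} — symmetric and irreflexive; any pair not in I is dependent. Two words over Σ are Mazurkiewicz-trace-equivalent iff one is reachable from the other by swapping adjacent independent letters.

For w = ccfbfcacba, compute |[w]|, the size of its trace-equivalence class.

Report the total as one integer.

46

drop 0:c onto floor
drop 1:c onto {0:c}
drop 2:f onto floor
drop 3:b onto {1:c}
drop 4:f onto {2:f}
drop 5:c onto {3:b}
drop 6:a onto {3:b, 4:f}
drop 7:c onto {5:c}
drop 8:b onto {6:a, 7:c}
drop 9:a onto {8:b}
ground layer = {0:c, 2:f}
drop-orders for the pieces not yet dropped (sum over which currently-grounded one goes next):
  1 to go: {9} 1
  2 to go: {8,9} 1
  3 to go: {6,8,9} 1  {7,8,9} 1
  4 to go: {4,6,8,9} 1  {5,7,8,9} 1  {6,7,8,9} 2
  5 to go: {2,4,6,8,9} 1  {4,6,7,8,9} 3  {5,6,7,8,9} 3
  6 to go: {2,4,6,7,8,9} 4  {3,5,6,7,8,9} 3  {4,5,6,7,8,9} 6
  7 to go: {1,3,5,6,7,8,9} 3  {2,4,5,6,7,8,9} 10  {3,4,5,6,7,8,9} 9
  8 to go: {0,1,3,5,6,7,8,9} 3  {1,3,4,5,6,7,8,9} 12  {2,3,4,5,6,7,8,9} 19
  if 0:c drops first: 31 orders
  if 2:f drops first: 15 orders
heap linearizations: 46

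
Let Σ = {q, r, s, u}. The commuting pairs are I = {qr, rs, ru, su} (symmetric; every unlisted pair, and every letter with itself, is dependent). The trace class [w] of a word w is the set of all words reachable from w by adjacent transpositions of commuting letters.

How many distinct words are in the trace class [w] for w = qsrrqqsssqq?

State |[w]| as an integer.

#0=q has no predecessor
#1=s depends on [0:q]
#2=r has no predecessor
#3=r depends on [2:r]
#4=q depends on [1:s]
#5=q depends on [4:q]
#6=s depends on [5:q]
#7=s depends on [6:s]
#8=s depends on [7:s]
#9=q depends on [8:s]
#10=q depends on [9:q]
sources: [0:q, 2:r]
N(rest) = Σ N(rest − s) over sources s of rest; N(one piece) = 1:
  size 1 → [3]=1  [10]=1
  size 2 → [2,3]=1  [3,10]=2  [9,10]=1
  size 3 → [2,3,10]=3  [3,9,10]=3  [8,9,10]=1
  size 4 → [2,3,9,10]=6  [3,8,9,10]=4  [7,8,9,10]=1
  size 5 → [2,3,8,9,10]=10  [3,7,8,9,10]=5  [6,7,8,9,10]=1
  size 6 → [2,3,7,8,9,10]=15  [3,6,7,8,9,10]=6  [5,6,7,8,9,10]=1
  size 7 → [2,3,6,7,8,9,10]=21  [3,5,6,7,8,9,10]=7  [4,5,6,7,8,9,10]=1
  size 8 → [1,4,5,6,7,8,9,10]=1  [2,3,5,6,7,8,9,10]=28  [3,4,5,6,7,8,9,10]=8
  size 9 → [0,1,4,5,6,7,8,9,10]=1  [1,3,4,5,6,7,8,9,10]=9  [2,3,4,5,6,7,8,9,10]=36
  first=0(q) contributes 45
  first=2(r) contributes 10
|[w]| = 55

55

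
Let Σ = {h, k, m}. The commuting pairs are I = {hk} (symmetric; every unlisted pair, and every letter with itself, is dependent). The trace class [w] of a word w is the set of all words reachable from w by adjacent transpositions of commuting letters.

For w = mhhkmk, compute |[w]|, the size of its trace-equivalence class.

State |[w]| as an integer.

#0=m has no predecessor
#1=h depends on [0:m]
#2=h depends on [1:h]
#3=k depends on [0:m]
#4=m depends on [2:h, 3:k]
#5=k depends on [4:m]
sources: [0:m]
N(rest) = Σ N(rest − s) over sources s of rest; N(one piece) = 1:
  size 1 → [5]=1
  size 2 → [4,5]=1
  size 3 → [2,4,5]=1  [3,4,5]=1
  size 4 → [1,2,4,5]=1  [2,3,4,5]=2
  first=0(m) contributes 3

3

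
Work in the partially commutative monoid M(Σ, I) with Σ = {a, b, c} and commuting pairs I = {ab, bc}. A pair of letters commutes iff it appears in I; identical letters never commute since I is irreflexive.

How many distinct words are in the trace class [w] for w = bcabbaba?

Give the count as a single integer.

70

#0=b has no predecessor
#1=c has no predecessor
#2=a depends on [1:c]
#3=b depends on [0:b]
#4=b depends on [3:b]
#5=a depends on [2:a]
#6=b depends on [4:b]
#7=a depends on [5:a]
sources: [0:b, 1:c]
N(rest) = Σ N(rest − s) over sources s of rest; N(one piece) = 1:
  size 1 → [6]=1  [7]=1
  size 2 → [4,6]=1  [5,7]=1  [6,7]=2
  size 3 → [2,5,7]=1  [3,4,6]=1  [4,6,7]=3  [5,6,7]=3
  size 4 → [0,3,4,6]=1  [1,2,5,7]=1  [2,5,6,7]=4  [3,4,6,7]=4  [4,5,6,7]=6
  size 5 → [0,3,4,6,7]=5  [1,2,5,6,7]=5  [2,4,5,6,7]=10  [3,4,5,6,7]=10
  size 6 → [0,3,4,5,6,7]=15  [1,2,4,5,6,7]=15  [2,3,4,5,6,7]=20
  first=0(b) contributes 35
  first=1(c) contributes 35
|[w]| = 70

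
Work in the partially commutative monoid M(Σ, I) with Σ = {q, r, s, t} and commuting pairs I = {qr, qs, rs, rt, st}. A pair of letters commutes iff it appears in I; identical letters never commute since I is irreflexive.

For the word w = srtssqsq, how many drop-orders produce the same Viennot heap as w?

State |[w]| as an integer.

0(s) covers ∅
1(r) covers ∅
2(t) covers ∅
3(s) covers 0:s
4(s) covers 3:s
5(q) covers 2:t
6(s) covers 4:s
7(q) covers 5:q
floor of heap: 0:s, 1:r, 2:t
completions by unplaced set U, small U first (add the entries for U minus each lowest piece of U):
  |U|=1: {1}:1  {6}:1  {7}:1
  |U|=2: {1,6}:2  {1,7}:2  {4,6}:1  {5,7}:1  {6,7}:2
  |U|=3: {1,4,6}:3  {1,5,7}:3  {1,6,7}:6  {2,5,7}:1  {3,4,6}:1  {4,6,7}:3  {5,6,7}:3
  |U|=4: {0,3,4,6}:1  {1,2,5,7}:4  {1,3,4,6}:4  {1,4,6,7}:12  {1,5,6,7}:12  {2,5,6,7}:4  {3,4,6,7}:4  {4,5,6,7}:6
  |U|=5: {0,1,3,4,6}:5  {0,3,4,6,7}:5  {1,2,5,6,7}:20  {1,3,4,6,7}:20  {1,4,5,6,7}:30  {2,4,5,6,7}:10  {3,4,5,6,7}:10
  |U|=6: {0,1,3,4,6,7}:30  {0,3,4,5,6,7}:15  {1,2,4,5,6,7}:60  {1,3,4,5,6,7}:60  {2,3,4,5,6,7}:20
  start at 0(s): 140
  start at 1(r): 35
  start at 2(t): 105
sum over floor = 280

280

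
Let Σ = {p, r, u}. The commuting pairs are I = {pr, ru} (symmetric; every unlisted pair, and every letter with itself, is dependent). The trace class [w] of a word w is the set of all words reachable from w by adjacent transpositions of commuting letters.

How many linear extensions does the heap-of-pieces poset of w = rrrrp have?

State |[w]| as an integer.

0(r) covers ∅
1(r) covers 0:r
2(r) covers 1:r
3(r) covers 2:r
4(p) covers ∅
floor of heap: 0:r, 4:p
completions by unplaced set U, small U first (add the entries for U minus each lowest piece of U):
  |U|=1: {3}:1  {4}:1
  |U|=2: {2,3}:1  {3,4}:2
  |U|=3: {1,2,3}:1  {2,3,4}:3
  start at 0(r): 4
  start at 4(p): 1
sum over floor = 5

5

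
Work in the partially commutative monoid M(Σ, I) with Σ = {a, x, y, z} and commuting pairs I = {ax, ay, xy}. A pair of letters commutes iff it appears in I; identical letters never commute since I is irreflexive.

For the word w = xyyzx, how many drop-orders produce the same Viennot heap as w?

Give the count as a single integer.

3

0(x) covers ∅
1(y) covers ∅
2(y) covers 1:y
3(z) covers 0:x, 2:y
4(x) covers 3:z
floor of heap: 0:x, 1:y
completions by unplaced set U, small U first (add the entries for U minus each lowest piece of U):
  |U|=1: {4}:1
  |U|=2: {3,4}:1
  |U|=3: {0,3,4}:1  {2,3,4}:1
  start at 0(x): 1
  start at 1(y): 2
sum over floor = 3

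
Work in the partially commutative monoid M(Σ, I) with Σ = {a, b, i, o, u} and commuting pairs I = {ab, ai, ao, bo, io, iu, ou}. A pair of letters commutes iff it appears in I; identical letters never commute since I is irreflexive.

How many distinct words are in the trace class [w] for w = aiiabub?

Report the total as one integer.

#0=a has no predecessor
#1=i has no predecessor
#2=i depends on [1:i]
#3=a depends on [0:a]
#4=b depends on [2:i]
#5=u depends on [3:a, 4:b]
#6=b depends on [5:u]
sources: [0:a, 1:i]
N(rest) = Σ N(rest − s) over sources s of rest; N(one piece) = 1:
  size 1 → [6]=1
  size 2 → [5,6]=1
  size 3 → [3,5,6]=1  [4,5,6]=1
  size 4 → [0,3,5,6]=1  [2,4,5,6]=1  [3,4,5,6]=2
  size 5 → [0,3,4,5,6]=3  [1,2,4,5,6]=1  [2,3,4,5,6]=3
  first=0(a) contributes 4
  first=1(i) contributes 6
|[w]| = 10

10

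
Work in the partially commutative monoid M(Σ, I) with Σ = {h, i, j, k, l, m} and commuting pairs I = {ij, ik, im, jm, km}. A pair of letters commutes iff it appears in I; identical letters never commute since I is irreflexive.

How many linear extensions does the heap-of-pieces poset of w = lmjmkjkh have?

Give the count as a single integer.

15

piece 0:l — minimal
piece 1:m rests on {0:l}
piece 2:j rests on {0:l}
piece 3:m rests on {1:m}
piece 4:k rests on {2:j}
piece 5:j rests on {4:k}
piece 6:k rests on {5:j}
piece 7:h rests on {3:m, 6:k}
minimal pieces: {0:l}
ways to finish when only these pieces remain (= sum over removing one remaining piece with nothing left below it):
  1 left: {7}→1
  2 left: {3,7}→1  {6,7}→1
  3 left: {1,3,7}→1  {3,6,7}→2  {5,6,7}→1
  4 left: {1,3,6,7}→3  {3,5,6,7}→3  {4,5,6,7}→1
  5 left: {1,3,5,6,7}→6  {2,4,5,6,7}→1  {3,4,5,6,7}→4
  6 left: {1,3,4,5,6,7}→10  {2,3,4,5,6,7}→5
  placing 0:l first → 15 extensions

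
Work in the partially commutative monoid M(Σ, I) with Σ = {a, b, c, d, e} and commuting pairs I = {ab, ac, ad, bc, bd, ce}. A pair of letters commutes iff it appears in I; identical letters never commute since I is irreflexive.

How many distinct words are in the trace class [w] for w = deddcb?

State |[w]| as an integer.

drop 0:d onto floor
drop 1:e onto {0:d}
drop 2:d onto {1:e}
drop 3:d onto {2:d}
drop 4:c onto {3:d}
drop 5:b onto {1:e}
ground layer = {0:d}
drop-orders for the pieces not yet dropped (sum over which currently-grounded one goes next):
  1 to go: {4} 1  {5} 1
  2 to go: {3,4} 1  {4,5} 2
  3 to go: {2,3,4} 1  {3,4,5} 3
  4 to go: {2,3,4,5} 4
  if 0:d drops first: 4 orders

4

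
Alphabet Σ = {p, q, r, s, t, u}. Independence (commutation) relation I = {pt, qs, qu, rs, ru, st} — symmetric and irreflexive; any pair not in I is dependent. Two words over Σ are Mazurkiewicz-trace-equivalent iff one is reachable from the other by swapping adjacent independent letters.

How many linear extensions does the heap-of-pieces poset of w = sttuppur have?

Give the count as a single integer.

6

drop 0:s onto floor
drop 1:t onto floor
drop 2:t onto {1:t}
drop 3:u onto {0:s, 2:t}
drop 4:p onto {3:u}
drop 5:p onto {4:p}
drop 6:u onto {5:p}
drop 7:r onto {5:p}
ground layer = {0:s, 1:t}
drop-orders for the pieces not yet dropped (sum over which currently-grounded one goes next):
  1 to go: {6} 1  {7} 1
  2 to go: {6,7} 2
  3 to go: {5,6,7} 2
  4 to go: {4,5,6,7} 2
  5 to go: {3,4,5,6,7} 2
  6 to go: {0,3,4,5,6,7} 2  {2,3,4,5,6,7} 2
  if 0:s drops first: 2 orders
  if 1:t drops first: 4 orders
heap linearizations: 6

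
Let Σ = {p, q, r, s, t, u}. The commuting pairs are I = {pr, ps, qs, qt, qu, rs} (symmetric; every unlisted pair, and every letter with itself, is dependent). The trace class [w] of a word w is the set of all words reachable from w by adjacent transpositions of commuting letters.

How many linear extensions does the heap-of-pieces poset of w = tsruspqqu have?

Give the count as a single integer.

18

piece 0:t — minimal
piece 1:s rests on {0:t}
piece 2:r rests on {0:t}
piece 3:u rests on {1:s, 2:r}
piece 4:s rests on {3:u}
piece 5:p rests on {3:u}
piece 6:q rests on {5:p}
piece 7:q rests on {6:q}
piece 8:u rests on {4:s, 5:p}
minimal pieces: {0:t}
ways to finish when only these pieces remain (= sum over removing one remaining piece with nothing left below it):
  1 left: {7}→1  {8}→1
  2 left: {4,8}→1  {6,7}→1  {7,8}→2
  3 left: {4,7,8}→3  {6,7,8}→3
  4 left: {4,6,7,8}→6  {5,6,7,8}→3
  5 left: {4,5,6,7,8}→9
  6 left: {3,4,5,6,7,8}→9
  7 left: {1,3,4,5,6,7,8}→9  {2,3,4,5,6,7,8}→9
  placing 0:t first → 18 extensions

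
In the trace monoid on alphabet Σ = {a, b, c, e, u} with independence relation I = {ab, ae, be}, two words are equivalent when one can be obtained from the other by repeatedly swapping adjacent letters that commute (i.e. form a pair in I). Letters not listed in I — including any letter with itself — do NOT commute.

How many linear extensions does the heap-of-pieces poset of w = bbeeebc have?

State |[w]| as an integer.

#0=b has no predecessor
#1=b depends on [0:b]
#2=e has no predecessor
#3=e depends on [2:e]
#4=e depends on [3:e]
#5=b depends on [1:b]
#6=c depends on [4:e, 5:b]
sources: [0:b, 2:e]
N(rest) = Σ N(rest − s) over sources s of rest; N(one piece) = 1:
  size 1 → [6]=1
  size 2 → [4,6]=1  [5,6]=1
  size 3 → [1,5,6]=1  [3,4,6]=1  [4,5,6]=2
  size 4 → [0,1,5,6]=1  [1,4,5,6]=3  [2,3,4,6]=1  [3,4,5,6]=3
  size 5 → [0,1,4,5,6]=4  [1,3,4,5,6]=6  [2,3,4,5,6]=4
  first=0(b) contributes 10
  first=2(e) contributes 10
|[w]| = 20

20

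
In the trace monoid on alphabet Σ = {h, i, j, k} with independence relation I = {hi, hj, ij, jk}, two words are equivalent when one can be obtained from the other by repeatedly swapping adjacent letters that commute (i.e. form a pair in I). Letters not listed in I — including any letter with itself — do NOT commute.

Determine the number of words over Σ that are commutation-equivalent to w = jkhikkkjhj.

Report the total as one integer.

drop 0:j onto floor
drop 1:k onto floor
drop 2:h onto {1:k}
drop 3:i onto {1:k}
drop 4:k onto {2:h, 3:i}
drop 5:k onto {4:k}
drop 6:k onto {5:k}
drop 7:j onto {0:j}
drop 8:h onto {6:k}
drop 9:j onto {7:j}
ground layer = {0:j, 1:k}
drop-orders for the pieces not yet dropped (sum over which currently-grounded one goes next):
  1 to go: {8} 1  {9} 1
  2 to go: {6,8} 1  {7,9} 1  {8,9} 2
  3 to go: {0,7,9} 1  {5,6,8} 1  {6,8,9} 3  {7,8,9} 3
  4 to go: {0,7,8,9} 4  {4,5,6,8} 1  {5,6,8,9} 4  {6,7,8,9} 6
  5 to go: {0,6,7,8,9} 10  {2,4,5,6,8} 1  {3,4,5,6,8} 1  {4,5,6,8,9} 5  {5,6,7,8,9} 10
  6 to go: {0,5,6,7,8,9} 20  {2,3,4,5,6,8} 2  {2,4,5,6,8,9} 6  {3,4,5,6,8,9} 6  {4,5,6,7,8,9} 15
  7 to go: {0,4,5,6,7,8,9} 35  {1,2,3,4,5,6,8} 2  {2,3,4,5,6,8,9} 14  {2,4,5,6,7,8,9} 21  {3,4,5,6,7,8,9} 21
  8 to go: {0,2,4,5,6,7,8,9} 56  {0,3,4,5,6,7,8,9} 56  {1,2,3,4,5,6,8,9} 16  {2,3,4,5,6,7,8,9} 56
  if 0:j drops first: 72 orders
  if 1:k drops first: 168 orders
heap linearizations: 240

240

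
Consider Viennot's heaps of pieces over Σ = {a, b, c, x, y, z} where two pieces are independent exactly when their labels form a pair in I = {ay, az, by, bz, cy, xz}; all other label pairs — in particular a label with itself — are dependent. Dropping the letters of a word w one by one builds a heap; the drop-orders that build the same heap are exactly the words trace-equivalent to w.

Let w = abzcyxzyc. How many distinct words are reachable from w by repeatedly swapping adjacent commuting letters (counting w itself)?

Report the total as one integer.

36

piece 0:a — minimal
piece 1:b rests on {0:a}
piece 2:z — minimal
piece 3:c rests on {1:b, 2:z}
piece 4:y rests on {2:z}
piece 5:x rests on {3:c, 4:y}
piece 6:z rests on {3:c, 4:y}
piece 7:y rests on {5:x, 6:z}
piece 8:c rests on {5:x, 6:z}
minimal pieces: {0:a, 2:z}
ways to finish when only these pieces remain (= sum over removing one remaining piece with nothing left below it):
  1 left: {7}→1  {8}→1
  2 left: {7,8}→2
  3 left: {5,7,8}→2  {6,7,8}→2
  4 left: {5,6,7,8}→4
  5 left: {3,5,6,7,8}→4  {4,5,6,7,8}→4
  6 left: {1,3,5,6,7,8}→4  {3,4,5,6,7,8}→8
  7 left: {0,1,3,5,6,7,8}→4  {1,3,4,5,6,7,8}→12  {2,3,4,5,6,7,8}→8
  placing 0:a first → 20 extensions
  placing 2:z first → 16 extensions
total linear extensions = 36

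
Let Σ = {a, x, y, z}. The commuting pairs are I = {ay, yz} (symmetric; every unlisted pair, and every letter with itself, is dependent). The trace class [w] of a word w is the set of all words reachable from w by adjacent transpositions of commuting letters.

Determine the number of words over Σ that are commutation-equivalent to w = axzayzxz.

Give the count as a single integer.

4

drop 0:a onto floor
drop 1:x onto {0:a}
drop 2:z onto {1:x}
drop 3:a onto {2:z}
drop 4:y onto {1:x}
drop 5:z onto {3:a}
drop 6:x onto {4:y, 5:z}
drop 7:z onto {6:x}
ground layer = {0:a}
drop-orders for the pieces not yet dropped (sum over which currently-grounded one goes next):
  1 to go: {7} 1
  2 to go: {6,7} 1
  3 to go: {4,6,7} 1  {5,6,7} 1
  4 to go: {3,5,6,7} 1  {4,5,6,7} 2
  5 to go: {2,3,5,6,7} 1  {3,4,5,6,7} 3
  6 to go: {2,3,4,5,6,7} 4
  if 0:a drops first: 4 orders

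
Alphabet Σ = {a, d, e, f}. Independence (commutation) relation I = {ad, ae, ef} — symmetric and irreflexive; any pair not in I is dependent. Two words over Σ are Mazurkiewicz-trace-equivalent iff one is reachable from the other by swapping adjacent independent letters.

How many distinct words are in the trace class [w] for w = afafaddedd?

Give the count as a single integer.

6

#0=a has no predecessor
#1=f depends on [0:a]
#2=a depends on [1:f]
#3=f depends on [2:a]
#4=a depends on [3:f]
#5=d depends on [3:f]
#6=d depends on [5:d]
#7=e depends on [6:d]
#8=d depends on [7:e]
#9=d depends on [8:d]
sources: [0:a]
N(rest) = Σ N(rest − s) over sources s of rest; N(one piece) = 1:
  size 1 → [4]=1  [9]=1
  size 2 → [4,9]=2  [8,9]=1
  size 3 → [4,8,9]=3  [7,8,9]=1
  size 4 → [4,7,8,9]=4  [6,7,8,9]=1
  size 5 → [4,6,7,8,9]=5  [5,6,7,8,9]=1
  size 6 → [4,5,6,7,8,9]=6
  size 7 → [3,4,5,6,7,8,9]=6
  size 8 → [2,3,4,5,6,7,8,9]=6
  first=0(a) contributes 6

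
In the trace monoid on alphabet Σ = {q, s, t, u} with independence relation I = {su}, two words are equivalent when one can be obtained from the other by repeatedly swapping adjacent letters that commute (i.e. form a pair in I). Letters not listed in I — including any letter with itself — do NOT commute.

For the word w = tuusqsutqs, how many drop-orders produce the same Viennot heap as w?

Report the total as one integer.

#0=t has no predecessor
#1=u depends on [0:t]
#2=u depends on [1:u]
#3=s depends on [0:t]
#4=q depends on [2:u, 3:s]
#5=s depends on [4:q]
#6=u depends on [4:q]
#7=t depends on [5:s, 6:u]
#8=q depends on [7:t]
#9=s depends on [8:q]
sources: [0:t]
N(rest) = Σ N(rest − s) over sources s of rest; N(one piece) = 1:
  size 1 → [9]=1
  size 2 → [8,9]=1
  size 3 → [7,8,9]=1
  size 4 → [5,7,8,9]=1  [6,7,8,9]=1
  size 5 → [5,6,7,8,9]=2
  size 6 → [4,5,6,7,8,9]=2
  size 7 → [2,4,5,6,7,8,9]=2  [3,4,5,6,7,8,9]=2
  size 8 → [1,2,4,5,6,7,8,9]=2  [2,3,4,5,6,7,8,9]=4
  first=0(t) contributes 6

6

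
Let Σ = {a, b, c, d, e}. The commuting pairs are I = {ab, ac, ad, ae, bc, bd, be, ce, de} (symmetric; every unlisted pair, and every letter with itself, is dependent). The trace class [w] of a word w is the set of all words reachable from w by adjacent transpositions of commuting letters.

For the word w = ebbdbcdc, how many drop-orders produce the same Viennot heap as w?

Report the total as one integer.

drop 0:e onto floor
drop 1:b onto floor
drop 2:b onto {1:b}
drop 3:d onto floor
drop 4:b onto {2:b}
drop 5:c onto {3:d}
drop 6:d onto {5:c}
drop 7:c onto {6:d}
ground layer = {0:e, 1:b, 3:d}
drop-orders for the pieces not yet dropped (sum over which currently-grounded one goes next):
  1 to go: {0} 1  {4} 1  {7} 1
  2 to go: {0,4} 2  {0,7} 2  {2,4} 1  {4,7} 2  {6,7} 1
  3 to go: {0,2,4} 3  {0,4,7} 6  {0,6,7} 3  {1,2,4} 1  {2,4,7} 3  {4,6,7} 3  {5,6,7} 1
  4 to go: {0,1,2,4} 4  {0,2,4,7} 12  {0,4,6,7} 12  {0,5,6,7} 4  {1,2,4,7} 4  {2,4,6,7} 6  {3,5,6,7} 1  {4,5,6,7} 4
  5 to go: {0,1,2,4,7} 20  {0,2,4,6,7} 30  {0,3,5,6,7} 5  {0,4,5,6,7} 20  {1,2,4,6,7} 10  {2,4,5,6,7} 10  {3,4,5,6,7} 5
  6 to go: {0,1,2,4,6,7} 60  {0,2,4,5,6,7} 60  {0,3,4,5,6,7} 30  {1,2,4,5,6,7} 20  {2,3,4,5,6,7} 15
  if 0:e drops first: 35 orders
  if 1:b drops first: 105 orders
  if 3:d drops first: 140 orders
heap linearizations: 280

280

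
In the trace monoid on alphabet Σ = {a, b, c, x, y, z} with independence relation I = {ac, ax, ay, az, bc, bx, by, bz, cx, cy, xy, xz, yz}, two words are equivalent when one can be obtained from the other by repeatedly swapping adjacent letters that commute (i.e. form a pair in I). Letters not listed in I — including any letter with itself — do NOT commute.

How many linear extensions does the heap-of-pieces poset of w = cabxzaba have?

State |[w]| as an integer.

drop 0:c onto floor
drop 1:a onto floor
drop 2:b onto {1:a}
drop 3:x onto floor
drop 4:z onto {0:c}
drop 5:a onto {2:b}
drop 6:b onto {5:a}
drop 7:a onto {6:b}
ground layer = {0:c, 1:a, 3:x}
drop-orders for the pieces not yet dropped (sum over which currently-grounded one goes next):
  1 to go: {3} 1  {4} 1  {7} 1
  2 to go: {0,4} 1  {3,4} 2  {3,7} 2  {4,7} 2  {6,7} 1
  3 to go: {0,3,4} 3  {0,4,7} 3  {3,4,7} 6  {3,6,7} 3  {4,6,7} 3  {5,6,7} 1
  4 to go: {0,3,4,7} 12  {0,4,6,7} 6  {2,5,6,7} 1  {3,4,6,7} 12  {3,5,6,7} 4  {4,5,6,7} 4
  5 to go: {0,3,4,6,7} 30  {0,4,5,6,7} 10  {1,2,5,6,7} 1  {2,3,5,6,7} 5  {2,4,5,6,7} 5  {3,4,5,6,7} 20
  6 to go: {0,2,4,5,6,7} 15  {0,3,4,5,6,7} 60  {1,2,3,5,6,7} 6  {1,2,4,5,6,7} 6  {2,3,4,5,6,7} 30
  if 0:c drops first: 42 orders
  if 1:a drops first: 105 orders
  if 3:x drops first: 21 orders
heap linearizations: 168

168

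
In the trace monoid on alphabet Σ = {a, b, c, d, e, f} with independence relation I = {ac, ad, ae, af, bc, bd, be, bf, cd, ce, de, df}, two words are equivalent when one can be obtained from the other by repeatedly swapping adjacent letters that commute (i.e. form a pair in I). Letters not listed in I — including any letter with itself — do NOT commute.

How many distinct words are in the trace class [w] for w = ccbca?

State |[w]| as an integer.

10

#0=c has no predecessor
#1=c depends on [0:c]
#2=b has no predecessor
#3=c depends on [1:c]
#4=a depends on [2:b]
sources: [0:c, 2:b]
N(rest) = Σ N(rest − s) over sources s of rest; N(one piece) = 1:
  size 1 → [3]=1  [4]=1
  size 2 → [1,3]=1  [2,4]=1  [3,4]=2
  size 3 → [0,1,3]=1  [1,3,4]=3  [2,3,4]=3
  first=0(c) contributes 6
  first=2(b) contributes 4
|[w]| = 10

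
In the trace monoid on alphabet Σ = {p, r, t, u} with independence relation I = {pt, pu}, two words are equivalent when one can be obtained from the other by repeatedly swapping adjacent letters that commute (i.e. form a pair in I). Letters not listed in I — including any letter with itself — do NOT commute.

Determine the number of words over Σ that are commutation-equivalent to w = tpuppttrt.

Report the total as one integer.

35

piece 0:t — minimal
piece 1:p — minimal
piece 2:u rests on {0:t}
piece 3:p rests on {1:p}
piece 4:p rests on {3:p}
piece 5:t rests on {2:u}
piece 6:t rests on {5:t}
piece 7:r rests on {4:p, 6:t}
piece 8:t rests on {7:r}
minimal pieces: {0:t, 1:p}
ways to finish when only these pieces remain (= sum over removing one remaining piece with nothing left below it):
  1 left: {8}→1
  2 left: {7,8}→1
  3 left: {4,7,8}→1  {6,7,8}→1
  4 left: {3,4,7,8}→1  {4,6,7,8}→2  {5,6,7,8}→1
  5 left: {1,3,4,7,8}→1  {2,5,6,7,8}→1  {3,4,6,7,8}→3  {4,5,6,7,8}→3
  6 left: {0,2,5,6,7,8}→1  {1,3,4,6,7,8}→4  {2,4,5,6,7,8}→4  {3,4,5,6,7,8}→6
  7 left: {0,2,4,5,6,7,8}→5  {1,3,4,5,6,7,8}→10  {2,3,4,5,6,7,8}→10
  placing 0:t first → 20 extensions
  placing 1:p first → 15 extensions
total linear extensions = 35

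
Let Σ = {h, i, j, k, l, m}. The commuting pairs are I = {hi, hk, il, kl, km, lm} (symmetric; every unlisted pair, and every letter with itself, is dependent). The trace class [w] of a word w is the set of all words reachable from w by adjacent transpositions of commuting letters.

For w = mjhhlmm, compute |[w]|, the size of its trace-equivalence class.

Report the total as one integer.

3

#0=m has no predecessor
#1=j depends on [0:m]
#2=h depends on [1:j]
#3=h depends on [2:h]
#4=l depends on [3:h]
#5=m depends on [3:h]
#6=m depends on [5:m]
sources: [0:m]
N(rest) = Σ N(rest − s) over sources s of rest; N(one piece) = 1:
  size 1 → [4]=1  [6]=1
  size 2 → [4,6]=2  [5,6]=1
  size 3 → [4,5,6]=3
  size 4 → [3,4,5,6]=3
  size 5 → [2,3,4,5,6]=3
  first=0(m) contributes 3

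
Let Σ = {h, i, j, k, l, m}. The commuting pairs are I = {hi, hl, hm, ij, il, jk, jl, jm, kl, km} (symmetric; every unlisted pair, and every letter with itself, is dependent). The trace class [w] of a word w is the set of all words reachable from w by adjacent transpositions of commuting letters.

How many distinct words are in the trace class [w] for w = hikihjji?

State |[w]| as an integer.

20

#0=h has no predecessor
#1=i has no predecessor
#2=k depends on [0:h, 1:i]
#3=i depends on [2:k]
#4=h depends on [2:k]
#5=j depends on [4:h]
#6=j depends on [5:j]
#7=i depends on [3:i]
sources: [0:h, 1:i]
N(rest) = Σ N(rest − s) over sources s of rest; N(one piece) = 1:
  size 1 → [6]=1  [7]=1
  size 2 → [3,7]=1  [5,6]=1  [6,7]=2
  size 3 → [3,6,7]=3  [4,5,6]=1  [5,6,7]=3
  size 4 → [3,5,6,7]=6  [4,5,6,7]=4
  size 5 → [3,4,5,6,7]=10
  size 6 → [2,3,4,5,6,7]=10
  first=0(h) contributes 10
  first=1(i) contributes 10
|[w]| = 20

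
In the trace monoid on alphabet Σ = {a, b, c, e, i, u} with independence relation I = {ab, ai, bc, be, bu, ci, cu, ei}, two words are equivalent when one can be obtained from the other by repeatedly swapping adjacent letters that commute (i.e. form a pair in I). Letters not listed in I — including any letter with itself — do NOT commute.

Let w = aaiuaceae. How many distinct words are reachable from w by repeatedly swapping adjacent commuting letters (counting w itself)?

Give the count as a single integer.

drop 0:a onto floor
drop 1:a onto {0:a}
drop 2:i onto floor
drop 3:u onto {1:a, 2:i}
drop 4:a onto {3:u}
drop 5:c onto {4:a}
drop 6:e onto {5:c}
drop 7:a onto {6:e}
drop 8:e onto {7:a}
ground layer = {0:a, 2:i}
drop-orders for the pieces not yet dropped (sum over which currently-grounded one goes next):
  1 to go: {8} 1
  2 to go: {7,8} 1
  3 to go: {6,7,8} 1
  4 to go: {5,6,7,8} 1
  5 to go: {4,5,6,7,8} 1
  6 to go: {3,4,5,6,7,8} 1
  7 to go: {1,3,4,5,6,7,8} 1  {2,3,4,5,6,7,8} 1
  if 0:a drops first: 2 orders
  if 2:i drops first: 1 orders
heap linearizations: 3

3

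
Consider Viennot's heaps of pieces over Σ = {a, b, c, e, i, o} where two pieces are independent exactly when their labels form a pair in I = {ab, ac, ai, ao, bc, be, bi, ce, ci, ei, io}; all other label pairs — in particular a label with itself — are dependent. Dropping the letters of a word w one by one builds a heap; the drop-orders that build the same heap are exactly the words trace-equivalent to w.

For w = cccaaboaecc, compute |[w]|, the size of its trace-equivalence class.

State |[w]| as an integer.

0(c) covers ∅
1(c) covers 0:c
2(c) covers 1:c
3(a) covers ∅
4(a) covers 3:a
5(b) covers ∅
6(o) covers 2:c, 5:b
7(a) covers 4:a
8(e) covers 6:o, 7:a
9(c) covers 6:o
10(c) covers 9:c
floor of heap: 0:c, 3:a, 5:b
completions by unplaced set U, small U first (add the entries for U minus each lowest piece of U):
  |U|=1: {8}:1  {10}:1
  |U|=2: {7,8}:1  {8,10}:2  {9,10}:1
  |U|=3: {4,7,8}:1  {7,8,10}:3  {8,9,10}:3
  |U|=4: {3,4,7,8}:1  {4,7,8,10}:4  {6,8,9,10}:3  {7,8,9,10}:6
  |U|=5: {2,6,8,9,10}:3  {3,4,7,8,10}:5  {4,7,8,9,10}:10  {5,6,8,9,10}:3  {6,7,8,9,10}:9
  |U|=6: {1,2,6,8,9,10}:3  {2,5,6,8,9,10}:6  {2,6,7,8,9,10}:12  {3,4,7,8,9,10}:15  {4,6,7,8,9,10}:19  {5,6,7,8,9,10}:12
  |U|=7: {0,1,2,6,8,9,10}:3  {1,2,5,6,8,9,10}:9  {1,2,6,7,8,9,10}:15  {2,4,6,7,8,9,10}:31  {2,5,6,7,8,9,10}:30  {3,4,6,7,8,9,10}:34  {4,5,6,7,8,9,10}:31
  |U|=8: {0,1,2,5,6,8,9,10}:12  {0,1,2,6,7,8,9,10}:18  {1,2,4,6,7,8,9,10}:46  {1,2,5,6,7,8,9,10}:54  {2,3,4,6,7,8,9,10}:65  {2,4,5,6,7,8,9,10}:92  {3,4,5,6,7,8,9,10}:65
  |U|=9: {0,1,2,4,6,7,8,9,10}:64  {0,1,2,5,6,7,8,9,10}:84  {1,2,3,4,6,7,8,9,10}:111  {1,2,4,5,6,7,8,9,10}:192  {2,3,4,5,6,7,8,9,10}:222
  start at 0(c): 525
  start at 3(a): 340
  start at 5(b): 175
sum over floor = 1040

1040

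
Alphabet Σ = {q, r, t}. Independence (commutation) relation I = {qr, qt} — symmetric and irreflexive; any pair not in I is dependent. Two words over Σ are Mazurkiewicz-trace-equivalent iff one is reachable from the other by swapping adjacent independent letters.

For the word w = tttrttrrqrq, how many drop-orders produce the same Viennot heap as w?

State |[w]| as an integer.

55

0(t) covers ∅
1(t) covers 0:t
2(t) covers 1:t
3(r) covers 2:t
4(t) covers 3:r
5(t) covers 4:t
6(r) covers 5:t
7(r) covers 6:r
8(q) covers ∅
9(r) covers 7:r
10(q) covers 8:q
floor of heap: 0:t, 8:q
completions by unplaced set U, small U first (add the entries for U minus each lowest piece of U):
  |U|=1: {9}:1  {10}:1
  |U|=2: {7,9}:1  {8,10}:1  {9,10}:2
  |U|=3: {6,7,9}:1  {7,9,10}:3  {8,9,10}:3
  |U|=4: {5,6,7,9}:1  {6,7,9,10}:4  {7,8,9,10}:6
  |U|=5: {4,5,6,7,9}:1  {5,6,7,9,10}:5  {6,7,8,9,10}:10
  |U|=6: {3,4,5,6,7,9}:1  {4,5,6,7,9,10}:6  {5,6,7,8,9,10}:15
  |U|=7: {2,3,4,5,6,7,9}:1  {3,4,5,6,7,9,10}:7  {4,5,6,7,8,9,10}:21
  |U|=8: {1,2,3,4,5,6,7,9}:1  {2,3,4,5,6,7,9,10}:8  {3,4,5,6,7,8,9,10}:28
  |U|=9: {0,1,2,3,4,5,6,7,9}:1  {1,2,3,4,5,6,7,9,10}:9  {2,3,4,5,6,7,8,9,10}:36
  start at 0(t): 45
  start at 8(q): 10
sum over floor = 55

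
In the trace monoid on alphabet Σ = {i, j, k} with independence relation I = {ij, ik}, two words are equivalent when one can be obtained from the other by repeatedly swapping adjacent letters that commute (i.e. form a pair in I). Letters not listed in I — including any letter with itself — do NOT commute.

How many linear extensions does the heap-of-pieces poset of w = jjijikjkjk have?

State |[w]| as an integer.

45

0(j) covers ∅
1(j) covers 0:j
2(i) covers ∅
3(j) covers 1:j
4(i) covers 2:i
5(k) covers 3:j
6(j) covers 5:k
7(k) covers 6:j
8(j) covers 7:k
9(k) covers 8:j
floor of heap: 0:j, 2:i
completions by unplaced set U, small U first (add the entries for U minus each lowest piece of U):
  |U|=1: {4}:1  {9}:1
  |U|=2: {2,4}:1  {4,9}:2  {8,9}:1
  |U|=3: {2,4,9}:3  {4,8,9}:3  {7,8,9}:1
  |U|=4: {2,4,8,9}:6  {4,7,8,9}:4  {6,7,8,9}:1
  |U|=5: {2,4,7,8,9}:10  {4,6,7,8,9}:5  {5,6,7,8,9}:1
  |U|=6: {2,4,6,7,8,9}:15  {3,5,6,7,8,9}:1  {4,5,6,7,8,9}:6
  |U|=7: {1,3,5,6,7,8,9}:1  {2,4,5,6,7,8,9}:21  {3,4,5,6,7,8,9}:7
  |U|=8: {0,1,3,5,6,7,8,9}:1  {1,3,4,5,6,7,8,9}:8  {2,3,4,5,6,7,8,9}:28
  start at 0(j): 36
  start at 2(i): 9
sum over floor = 45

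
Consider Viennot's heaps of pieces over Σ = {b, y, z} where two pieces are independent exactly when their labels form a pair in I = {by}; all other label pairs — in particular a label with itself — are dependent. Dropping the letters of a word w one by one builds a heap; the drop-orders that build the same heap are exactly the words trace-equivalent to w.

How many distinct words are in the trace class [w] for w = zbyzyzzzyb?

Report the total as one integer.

#0=z has no predecessor
#1=b depends on [0:z]
#2=y depends on [0:z]
#3=z depends on [1:b, 2:y]
#4=y depends on [3:z]
#5=z depends on [4:y]
#6=z depends on [5:z]
#7=z depends on [6:z]
#8=y depends on [7:z]
#9=b depends on [7:z]
sources: [0:z]
N(rest) = Σ N(rest − s) over sources s of rest; N(one piece) = 1:
  size 1 → [8]=1  [9]=1
  size 2 → [8,9]=2
  size 3 → [7,8,9]=2
  size 4 → [6,7,8,9]=2
  size 5 → [5,6,7,8,9]=2
  size 6 → [4,5,6,7,8,9]=2
  size 7 → [3,4,5,6,7,8,9]=2
  size 8 → [1,3,4,5,6,7,8,9]=2  [2,3,4,5,6,7,8,9]=2
  first=0(z) contributes 4

4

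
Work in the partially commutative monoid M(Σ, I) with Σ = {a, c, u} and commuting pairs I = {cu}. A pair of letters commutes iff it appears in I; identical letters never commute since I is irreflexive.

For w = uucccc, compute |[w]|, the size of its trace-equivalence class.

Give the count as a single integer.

15

drop 0:u onto floor
drop 1:u onto {0:u}
drop 2:c onto floor
drop 3:c onto {2:c}
drop 4:c onto {3:c}
drop 5:c onto {4:c}
ground layer = {0:u, 2:c}
drop-orders for the pieces not yet dropped (sum over which currently-grounded one goes next):
  1 to go: {1} 1  {5} 1
  2 to go: {0,1} 1  {1,5} 2  {4,5} 1
  3 to go: {0,1,5} 3  {1,4,5} 3  {3,4,5} 1
  4 to go: {0,1,4,5} 6  {1,3,4,5} 4  {2,3,4,5} 1
  if 0:u drops first: 5 orders
  if 2:c drops first: 10 orders
heap linearizations: 15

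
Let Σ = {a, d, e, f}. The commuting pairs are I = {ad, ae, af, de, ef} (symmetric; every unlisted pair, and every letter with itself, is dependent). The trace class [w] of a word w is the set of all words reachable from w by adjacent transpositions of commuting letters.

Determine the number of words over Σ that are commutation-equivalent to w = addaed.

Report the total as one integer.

piece 0:a — minimal
piece 1:d — minimal
piece 2:d rests on {1:d}
piece 3:a rests on {0:a}
piece 4:e — minimal
piece 5:d rests on {2:d}
minimal pieces: {0:a, 1:d, 4:e}
ways to finish when only these pieces remain (= sum over removing one remaining piece with nothing left below it):
  1 left: {3}→1  {4}→1  {5}→1
  2 left: {0,3}→1  {2,5}→1  {3,4}→2  {3,5}→2  {4,5}→2
  3 left: {0,3,4}→3  {0,3,5}→3  {1,2,5}→1  {2,3,5}→3  {2,4,5}→3  {3,4,5}→6
  4 left: {0,2,3,5}→6  {0,3,4,5}→12  {1,2,3,5}→4  {1,2,4,5}→4  {2,3,4,5}→12
  placing 0:a first → 20 extensions
  placing 1:d first → 30 extensions
  placing 4:e first → 10 extensions
total linear extensions = 60

60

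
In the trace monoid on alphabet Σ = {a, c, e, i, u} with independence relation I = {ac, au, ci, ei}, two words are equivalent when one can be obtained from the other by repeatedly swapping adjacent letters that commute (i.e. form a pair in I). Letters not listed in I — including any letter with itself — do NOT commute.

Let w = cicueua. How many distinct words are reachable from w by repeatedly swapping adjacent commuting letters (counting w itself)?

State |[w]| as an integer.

6

#0=c has no predecessor
#1=i has no predecessor
#2=c depends on [0:c]
#3=u depends on [1:i, 2:c]
#4=e depends on [3:u]
#5=u depends on [4:e]
#6=a depends on [4:e]
sources: [0:c, 1:i]
N(rest) = Σ N(rest − s) over sources s of rest; N(one piece) = 1:
  size 1 → [5]=1  [6]=1
  size 2 → [5,6]=2
  size 3 → [4,5,6]=2
  size 4 → [3,4,5,6]=2
  size 5 → [1,3,4,5,6]=2  [2,3,4,5,6]=2
  first=0(c) contributes 4
  first=1(i) contributes 2
|[w]| = 6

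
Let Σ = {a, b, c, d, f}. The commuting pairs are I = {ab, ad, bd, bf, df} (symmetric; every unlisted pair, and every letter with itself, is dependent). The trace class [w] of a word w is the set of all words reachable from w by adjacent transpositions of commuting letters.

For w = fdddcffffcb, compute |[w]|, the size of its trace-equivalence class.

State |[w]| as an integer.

4

0(f) covers ∅
1(d) covers ∅
2(d) covers 1:d
3(d) covers 2:d
4(c) covers 0:f, 3:d
5(f) covers 4:c
6(f) covers 5:f
7(f) covers 6:f
8(f) covers 7:f
9(c) covers 8:f
10(b) covers 9:c
floor of heap: 0:f, 1:d
completions by unplaced set U, small U first (add the entries for U minus each lowest piece of U):
  |U|=1: {10}:1
  |U|=2: {9,10}:1
  |U|=3: {8,9,10}:1
  |U|=4: {7,8,9,10}:1
  |U|=5: {6,7,8,9,10}:1
  |U|=6: {5,6,7,8,9,10}:1
  |U|=7: {4,5,6,7,8,9,10}:1
  |U|=8: {0,4,5,6,7,8,9,10}:1  {3,4,5,6,7,8,9,10}:1
  |U|=9: {0,3,4,5,6,7,8,9,10}:2  {2,3,4,5,6,7,8,9,10}:1
  start at 0(f): 1
  start at 1(d): 3
sum over floor = 4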